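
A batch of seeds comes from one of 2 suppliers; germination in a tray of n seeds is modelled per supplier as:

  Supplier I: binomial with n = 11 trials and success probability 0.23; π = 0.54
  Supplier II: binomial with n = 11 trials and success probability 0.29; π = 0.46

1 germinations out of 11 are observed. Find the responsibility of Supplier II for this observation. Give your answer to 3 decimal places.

Posterior ∝ prior × likelihood, so P(k | x) ∝ w_k f_k(x); normalise over all components.
Evaluate each component's likelihood at the observed value:
  f_I = 0.185365
  f_II = 0.103842
Weight by the priors:
  w_I·f_I = 0.54 × 0.185365 = 0.100097
  w_II·f_II = 0.46 × 0.103842 = 0.0477674
Normaliser: 0.100097 + 0.0477674 = 0.147865
So the posterior for Supplier II is 0.0477674 / 0.147865 ≈ 0.323.

0.323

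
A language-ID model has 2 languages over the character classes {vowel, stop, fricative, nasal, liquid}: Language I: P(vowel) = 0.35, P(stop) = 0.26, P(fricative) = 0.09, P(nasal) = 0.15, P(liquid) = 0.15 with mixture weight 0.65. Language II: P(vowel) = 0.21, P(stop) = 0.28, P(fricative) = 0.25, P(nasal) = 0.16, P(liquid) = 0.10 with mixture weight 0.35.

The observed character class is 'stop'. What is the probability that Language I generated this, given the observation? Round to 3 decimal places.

By Bayes' theorem, P(k | x) = w_k f_k(x) / Σ_j w_j f_j(x).
Component likelihoods at x = 'stop':
  L_I = 0.26
  L_II = 0.28
Multiply by the mixture weights:
  w_I·L_I = 0.65 × 0.26 = 0.169
  w_II·L_II = 0.35 × 0.28 = 0.098
Denominator: 0.169 + 0.098 = 0.267
P(Language I | 'stop') ≈ 0.633

0.633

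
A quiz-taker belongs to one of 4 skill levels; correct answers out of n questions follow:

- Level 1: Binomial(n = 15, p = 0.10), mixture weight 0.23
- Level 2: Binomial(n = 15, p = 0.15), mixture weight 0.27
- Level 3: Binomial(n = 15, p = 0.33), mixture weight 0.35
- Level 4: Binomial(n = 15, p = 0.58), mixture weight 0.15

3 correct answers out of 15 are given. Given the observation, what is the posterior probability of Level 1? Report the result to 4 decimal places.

P(component k | x) = P(Z=k)·f_k(x) / marginal(x), where marginal(x) = Σ_j P(Z=j)·f_j(x).
Binomial probabilities:
  p_1 = C(15,3)·0.10^3·0.90^12 = 455·0.001·0.28243 = 0.128505
  p_2 = C(15,3)·0.15^3·0.85^12 = 455·0.003375·0.142242 = 0.21843
  p_3 = C(15,3)·0.33^3·0.67^12 = 455·0.035937·0.00818272 = 0.133798
  p_4 = C(15,3)·0.58^3·0.42^12 = 455·0.195112·3.01295e-05 = 0.00267477
Unnormalised posteriors:
  P(Z=1)·p_1 = 0.23 × 0.128505 = 0.0295563
  P(Z=2)·p_2 = 0.27 × 0.21843 = 0.0589761
  P(Z=3)·p_3 = 0.35 × 0.133798 = 0.0468294
  P(Z=4)·p_4 = 0.15 × 0.00267477 = 0.000401216
Denominator: 0.0295563 + 0.0589761 + 0.0468294 + 0.000401216 = 0.135763
P(Level 1 | 3 correct answers out of 15) = 0.0295563 / 0.135763 ≈ 0.2177

0.2177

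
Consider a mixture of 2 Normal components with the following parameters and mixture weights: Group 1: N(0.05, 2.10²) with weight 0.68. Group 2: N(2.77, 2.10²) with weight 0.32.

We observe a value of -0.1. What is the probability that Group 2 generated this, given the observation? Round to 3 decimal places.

0.156

Posterior ∝ prior × likelihood, so P(k | x) ∝ w_k f_k(x); normalise over all components.
Component likelihoods at x = -0.1:
  L_1 = 0.189489
  L_2 = 0.0746634
Prior × likelihood for each component:
  w_1·L_1 = 0.68 × 0.189489 = 0.128852
  w_2·L_2 = 0.32 × 0.0746634 = 0.0238923
Sum: 0.128852 + 0.0238923 = 0.152744
So the posterior for Group 2 is 0.0238923 / 0.152744 ≈ 0.156.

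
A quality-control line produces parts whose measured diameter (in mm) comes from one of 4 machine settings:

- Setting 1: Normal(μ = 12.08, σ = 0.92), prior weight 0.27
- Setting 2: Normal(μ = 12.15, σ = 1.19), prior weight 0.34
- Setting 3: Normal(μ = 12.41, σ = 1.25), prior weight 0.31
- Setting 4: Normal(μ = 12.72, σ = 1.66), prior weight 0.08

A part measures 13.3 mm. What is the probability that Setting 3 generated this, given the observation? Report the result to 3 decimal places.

P(component k | x) = P(Z=k)·f_k(x) / marginal(x), where marginal(x) = Σ_j P(Z=j)·f_j(x).
Normal densities:
  L_1 = (1/(0.92·√(2π)))·exp(−(13.3−12.08)²/(2·0.92²)) = 0.433633·exp(-0.87925) = 0.179998
  L_2 = (1/(1.19·√(2π)))·exp(−(13.3−12.15)²/(2·1.19²)) = 0.335246·exp(-0.46695) = 0.210169
  L_3 = (1/(1.25·√(2π)))·exp(−(13.3−12.41)²/(2·1.25²)) = 0.319154·exp(-0.25347) = 0.247696
  L_4 = (1/(1.66·√(2π)))·exp(−(13.3−12.72)²/(2·1.66²)) = 0.240327·exp(-0.06104) = 0.226096
Prior × likelihood for each component:
  P(Z=1)·L_1 = 0.27 × 0.179998 = 0.0485994
  P(Z=2)·L_2 = 0.34 × 0.210169 = 0.0714575
  P(Z=3)·L_3 = 0.31 × 0.247696 = 0.0767857
  P(Z=4)·L_4 = 0.08 × 0.226096 = 0.0180877
Normaliser: 0.0485994 + 0.0714575 + 0.0767857 + 0.0180877 = 0.21493
P(Setting 3 | 13.3 mm) ≈ 0.357

0.357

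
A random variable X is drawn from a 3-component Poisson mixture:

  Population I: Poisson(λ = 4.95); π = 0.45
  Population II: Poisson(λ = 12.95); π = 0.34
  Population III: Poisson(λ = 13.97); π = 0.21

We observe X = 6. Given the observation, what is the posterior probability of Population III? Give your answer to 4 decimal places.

0.0257

P(component k | x) = P(Z=k)·f_k(x) / marginal(x), where marginal(x) = Σ_j P(Z=j)·f_j(x).
Poisson probabilities:
  L_I = e^(−4.95)·4.95^6/6! = 0.144724
  L_II = e^(−12.95)·12.95^6/6! = 0.0155658
  L_III = e^(−13.97)·13.97^6/6! = 0.0088461
Unnormalised posteriors:
  P(Z=I)·L_I = 0.45 × 0.144724 = 0.0651259
  P(Z=II)·L_II = 0.34 × 0.0155658 = 0.00529239
  P(Z=III)·L_III = 0.21 × 0.0088461 = 0.00185768
Evidence: 0.0651259 + 0.00529239 + 0.00185768 = 0.0722759
P(Population III | the observation) ≈ 0.0257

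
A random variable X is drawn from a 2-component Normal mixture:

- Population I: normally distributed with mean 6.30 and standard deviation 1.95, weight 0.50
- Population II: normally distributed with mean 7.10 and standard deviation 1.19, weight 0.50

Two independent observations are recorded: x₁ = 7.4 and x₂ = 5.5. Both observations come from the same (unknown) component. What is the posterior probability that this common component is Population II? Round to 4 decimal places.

0.5733

Apply Bayes' rule: the posterior for each component is proportional to its prior times its likelihood at x.
Since both observations come from the same component, the likelihood for component k is f_k(x₁)·f_k(x₂).
  L_I = [0.174492] × [0.188073] = 0.0328174
  L_II = [0.32476] × [0.135771] = 0.0440931
Unnormalised posteriors:
  w_I·L_I = 0.50 × 0.0328174 = 0.0164087
  w_II·L_II = 0.50 × 0.0440931 = 0.0220465
Marginal: 0.0164087 + 0.0220465 = 0.0384552
Responsibility of Population II: 0.0220465 / 0.0384552 ≈ 0.5733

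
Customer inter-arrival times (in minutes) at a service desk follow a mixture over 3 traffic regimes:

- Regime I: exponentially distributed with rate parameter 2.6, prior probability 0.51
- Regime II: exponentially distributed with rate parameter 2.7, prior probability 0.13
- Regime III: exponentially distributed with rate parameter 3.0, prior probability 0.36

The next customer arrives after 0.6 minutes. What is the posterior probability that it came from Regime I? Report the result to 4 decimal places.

Posterior ∝ prior × likelihood, so P(k | x) ∝ π_k f_k(x); normalise over all components.
Exponential densities:
  p_I = 0.546354
  p_II = 0.534326
  p_III = 0.495897
Weight by the priors:
  π_I·p_I = 0.51 × 0.546354 = 0.27864
  π_II·p_II = 0.13 × 0.534326 = 0.0694624
  π_III·p_III = 0.36 × 0.495897 = 0.178523
Denominator: 0.27864 + 0.0694624 + 0.178523 = 0.526626
P(Regime I | the observation) ≈ 0.5291

0.5291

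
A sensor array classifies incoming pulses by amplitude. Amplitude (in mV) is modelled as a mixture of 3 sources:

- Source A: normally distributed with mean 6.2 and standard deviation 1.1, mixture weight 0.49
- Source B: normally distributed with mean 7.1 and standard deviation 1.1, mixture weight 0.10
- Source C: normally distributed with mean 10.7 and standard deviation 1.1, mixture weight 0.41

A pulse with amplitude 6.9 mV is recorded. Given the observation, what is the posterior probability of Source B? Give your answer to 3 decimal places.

0.197

Apply Bayes' rule: the posterior for each component is proportional to its prior times its likelihood at x.
Evaluate each component's likelihood at the observed value:
  p_A = (1/(1.1·√(2π)))·exp(−(6.9−6.2)²/(2·1.1²)) = 0.362675·exp(-0.20248) = 0.296198
  p_B = (1/(1.1·√(2π)))·exp(−(6.9−7.1)²/(2·1.1²)) = 0.362675·exp(-0.01653) = 0.356729
  p_C = (1/(1.1·√(2π)))·exp(−(6.9−10.7)²/(2·1.1²)) = 0.362675·exp(-5.96694) = 0.000929196
Multiply by the mixture weights:
  π_A·p_A = 0.49 × 0.296198 = 0.145137
  π_B·p_B = 0.10 × 0.356729 = 0.0356729
  π_C·p_C = 0.41 × 0.000929196 = 0.00038097
Marginal: 0.145137 + 0.0356729 + 0.00038097 = 0.181191
P(Source B | the observation) ≈ 0.197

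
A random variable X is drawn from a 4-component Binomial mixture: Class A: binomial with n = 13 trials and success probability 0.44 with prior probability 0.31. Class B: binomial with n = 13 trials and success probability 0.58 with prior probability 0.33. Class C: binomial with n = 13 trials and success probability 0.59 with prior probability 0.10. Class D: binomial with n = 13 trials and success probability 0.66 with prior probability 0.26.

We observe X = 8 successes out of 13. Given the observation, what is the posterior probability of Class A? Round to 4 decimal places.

Apply Bayes' rule: the posterior for each component is proportional to its prior times its likelihood at x.
Binomial probabilities:
  L_A = C(13,8)·0.44^8·0.56^5 = 1287·0.00140482·0.0550732 = 0.0995727
  L_B = C(13,8)·0.58^8·0.42^5 = 1287·0.0128063·0.0130691 = 0.215402
  L_C = C(13,8)·0.59^8·0.41^5 = 1287·0.014683·0.0115856 = 0.218934
  L_D = C(13,8)·0.66^8·0.34^5 = 1287·0.0360041·0.00454354 = 0.210535
Prior × likelihood for each component:
  P(Z=A)·L_A = 0.31 × 0.0995727 = 0.0308675
  P(Z=B)·L_B = 0.33 × 0.215402 = 0.0710825
  P(Z=C)·L_C = 0.10 × 0.218934 = 0.0218934
  P(Z=D)·L_D = 0.26 × 0.210535 = 0.0547391
Marginal: 0.0308675 + 0.0710825 + 0.0218934 + 0.0547391 = 0.178583
Responsibility of Class A: 0.0308675 / 0.178583 ≈ 0.1728

0.1728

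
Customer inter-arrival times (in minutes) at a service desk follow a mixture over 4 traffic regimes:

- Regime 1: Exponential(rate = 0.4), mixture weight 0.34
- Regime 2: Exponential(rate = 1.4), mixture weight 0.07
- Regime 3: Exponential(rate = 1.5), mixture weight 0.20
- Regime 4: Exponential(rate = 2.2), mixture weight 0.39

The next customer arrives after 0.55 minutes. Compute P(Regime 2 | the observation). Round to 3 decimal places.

The responsibility of component k is π_k f_k(x) divided by Σ_j π_j f_j(x).
Exponential densities:
  f_1 = 0.4·e^(−0.4·0.55) = 0.4·e^(−0.2200) = 0.321008
  f_2 = 1.4·e^(−1.4·0.55) = 1.4·e^(−0.7700) = 0.648218
  f_3 = 1.5·e^(−1.5·0.55) = 1.5·e^(−0.8250) = 0.657352
  f_4 = 2.2·e^(−2.2·0.55) = 2.2·e^(−1.2100) = 0.656034
Weight by the priors:
  π_1·f_1 = 0.34 × 0.321008 = 0.109143
  π_2·f_2 = 0.07 × 0.648218 = 0.0453753
  π_3·f_3 = 0.20 × 0.657352 = 0.13147
  π_4·f_4 = 0.39 × 0.656034 = 0.255853
Evidence: 0.109143 + 0.0453753 + 0.13147 + 0.255853 = 0.541842
So the posterior for Regime 2 is 0.0453753 / 0.541842 ≈ 0.084.

0.084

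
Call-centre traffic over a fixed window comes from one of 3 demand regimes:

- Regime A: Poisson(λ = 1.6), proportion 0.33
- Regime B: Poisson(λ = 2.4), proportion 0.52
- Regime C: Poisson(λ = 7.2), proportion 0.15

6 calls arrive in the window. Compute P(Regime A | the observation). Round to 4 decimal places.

Apply Bayes' rule: the posterior for each component is proportional to its prior times its likelihood at x.
Poisson probabilities:
  L_A = e^(−1.6)·1.6^6/6! = 0.00470453
  L_B = e^(−2.4)·2.4^6/6! = 0.0240784
  L_C = e^(−7.2)·7.2^6/6! = 0.144458
Weight by the priors:
  π_A·L_A = 0.33 × 0.00470453 = 0.00155249
  π_B·L_B = 0.52 × 0.0240784 = 0.0125208
  π_C·L_C = 0.15 × 0.144458 = 0.0216687
Evidence: 0.00155249 + 0.0125208 + 0.0216687 = 0.035742
Responsibility of Regime A: 0.00155249 / 0.035742 ≈ 0.0434

0.0434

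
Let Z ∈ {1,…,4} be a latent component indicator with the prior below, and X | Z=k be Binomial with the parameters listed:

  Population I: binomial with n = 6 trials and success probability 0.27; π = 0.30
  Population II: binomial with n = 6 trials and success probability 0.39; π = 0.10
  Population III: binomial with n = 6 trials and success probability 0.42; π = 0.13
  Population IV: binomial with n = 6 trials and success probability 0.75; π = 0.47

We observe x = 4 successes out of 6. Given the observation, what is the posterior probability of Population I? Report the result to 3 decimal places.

0.069

The responsibility of component k is P(Z=k) f_k(x) divided by Σ_j P(Z=j) f_j(x).
Evaluate each component's likelihood at the observed value:
  f_I = 0.0424807
  f_II = 0.129125
  f_III = 0.157016
  f_IV = 0.296631
Prior × likelihood for each component:
  P(Z=I)·f_I = 0.30 × 0.0424807 = 0.0127442
  P(Z=II)·f_II = 0.10 × 0.129125 = 0.0129125
  P(Z=III)·f_III = 0.13 × 0.157016 = 0.0204121
  P(Z=IV)·f_IV = 0.47 × 0.296631 = 0.139417
Sum: 0.0127442 + 0.0129125 + 0.0204121 + 0.139417 = 0.185485
P(Population I | x) = 0.0127442 / 0.185485 ≈ 0.069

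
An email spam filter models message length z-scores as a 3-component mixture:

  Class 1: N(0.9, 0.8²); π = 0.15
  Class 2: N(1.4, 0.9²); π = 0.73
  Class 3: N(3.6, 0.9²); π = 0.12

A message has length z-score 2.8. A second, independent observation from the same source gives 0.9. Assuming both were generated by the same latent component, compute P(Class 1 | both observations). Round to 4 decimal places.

0.0569

By Bayes' theorem, P(k | x) = π_k f_k(x) / Σ_j π_j f_j(x).
Since both observations come from the same component, the likelihood for component k is f_k(x₁)·f_k(x₂).
  p_1 = [(1/(0.8·√(2π)))·exp(−(2.8−0.9)²/(2·0.8²)) = 0.498678·exp(-2.82031) = 0.0297149] × [0.498678] = 0.0148182
  p_2 = [(1/(0.9·√(2π)))·exp(−(2.8−1.4)²/(2·0.9²)) = 0.443269·exp(-1.20988) = 0.132198] × [0.37988] = 0.0502194
  p_3 = [(1/(0.9·√(2π)))·exp(−(2.8−3.6)²/(2·0.9²)) = 0.443269·exp(-0.39506) = 0.298603] × [0.00492428] = 0.0014704
Prior × likelihood for each component:
  π_1·p_1 = 0.15 × 0.0148182 = 0.00222272
  π_2·p_2 = 0.73 × 0.0502194 = 0.0366602
  π_3·p_3 = 0.12 × 0.0014704 = 0.000176449
Denominator: 0.00222272 + 0.0366602 + 0.000176449 = 0.0390593
P(Class 1 | x₁, x₂) ≈ 0.0569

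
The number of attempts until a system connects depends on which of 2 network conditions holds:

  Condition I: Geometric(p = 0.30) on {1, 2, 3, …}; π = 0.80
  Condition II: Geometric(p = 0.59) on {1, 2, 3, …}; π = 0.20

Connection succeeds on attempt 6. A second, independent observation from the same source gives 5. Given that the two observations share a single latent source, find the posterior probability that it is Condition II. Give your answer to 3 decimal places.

0.008

The responsibility of component k is π_k f_k(x) divided by Σ_j π_j f_j(x).
Since both observations come from the same component, the likelihood for component k is f_k(x₁)·f_k(x₂).
  p_I = [0.050421] × [0.07203] = 0.00363182
  p_II = [0.00683552] × [0.016672] = 0.000113962
Multiply by the mixture weights:
  π_I·p_I = 0.80 × 0.00363182 = 0.00290546
  π_II·p_II = 0.20 × 0.000113962 = 2.27923e-05
Normaliser: 0.00290546 + 2.27923e-05 = 0.00292825
P(Condition II | x₁, x₂) = 2.27923e-05 / 0.00292825 ≈ 0.008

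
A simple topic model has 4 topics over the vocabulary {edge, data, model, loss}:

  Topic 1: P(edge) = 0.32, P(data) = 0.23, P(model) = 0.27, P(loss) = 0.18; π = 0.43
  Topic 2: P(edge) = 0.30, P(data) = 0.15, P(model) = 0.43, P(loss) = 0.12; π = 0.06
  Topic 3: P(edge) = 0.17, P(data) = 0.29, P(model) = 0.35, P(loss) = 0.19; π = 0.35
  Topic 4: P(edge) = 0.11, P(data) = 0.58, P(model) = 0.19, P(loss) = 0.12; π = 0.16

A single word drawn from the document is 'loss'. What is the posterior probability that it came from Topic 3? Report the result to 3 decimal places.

P(component k | x) = π_k·f_k(x) / marginal(x), where marginal(x) = Σ_j π_j·f_j(x).
Component likelihoods at x = 'loss':
  f_1 = 0.18
  f_2 = 0.12
  f_3 = 0.19
  f_4 = 0.12
Unnormalised posteriors:
  π_1·f_1 = 0.43 × 0.18 = 0.0774
  π_2·f_2 = 0.06 × 0.12 = 0.0072
  π_3·f_3 = 0.35 × 0.19 = 0.0665
  π_4·f_4 = 0.16 × 0.12 = 0.0192
Evidence: 0.0774 + 0.0072 + 0.0665 + 0.0192 = 0.1703
P(Topic 3 | the observation) ≈ 0.390

0.390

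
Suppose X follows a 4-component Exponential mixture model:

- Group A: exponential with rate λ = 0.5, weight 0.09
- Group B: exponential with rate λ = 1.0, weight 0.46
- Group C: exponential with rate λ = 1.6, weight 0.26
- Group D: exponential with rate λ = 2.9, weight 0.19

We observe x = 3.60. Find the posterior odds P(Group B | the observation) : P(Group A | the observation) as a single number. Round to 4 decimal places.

The posterior odds equal the prior odds times the likelihood ratio: (π_i/π_j)·(f_i(x)/f_j(x)).
Component likelihoods at x = 3.60:
  L_A = 0.5·e^(−0.5·3.60) = 0.5·e^(−1.8000) = 0.0826494
  L_B = 1.0·e^(−1.0·3.60) = 1.0·e^(−3.6000) = 0.0273237
  L_C = 1.6·e^(−1.6·3.60) = 1.6·e^(−5.7600) = 0.00504178
  L_D = 2.9·e^(−2.9·3.60) = 2.9·e^(−10.4400) = 8.47937e-05
Odds = (0.46/0.09) × (0.0273237/0.0826494) = 5.11111 × 0.330598 ≈ 1.6897

1.6897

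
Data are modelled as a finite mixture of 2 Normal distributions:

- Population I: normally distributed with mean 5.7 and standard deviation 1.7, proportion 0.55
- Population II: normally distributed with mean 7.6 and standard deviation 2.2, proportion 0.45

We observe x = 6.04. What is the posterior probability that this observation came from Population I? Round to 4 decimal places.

The responsibility of component k is π_k f_k(x) divided by Σ_j π_j f_j(x).
Component likelihoods at x = 6.04:
  L_I = (1/(1.7·√(2π)))·exp(−(6.04−5.7)²/(2·1.7²)) = 0.234672·exp(-0.02000) = 0.230025
  L_II = (1/(2.2·√(2π)))·exp(−(6.04−7.6)²/(2·2.2²)) = 0.181337·exp(-0.25140) = 0.141027
Unnormalised posteriors:
  π_I·L_I = 0.55 × 0.230025 = 0.126514
  π_II·L_II = 0.45 × 0.141027 = 0.0634623
Normaliser: 0.126514 + 0.0634623 = 0.189976
Responsibility of Population I: 0.126514 / 0.189976 ≈ 0.6659

0.6659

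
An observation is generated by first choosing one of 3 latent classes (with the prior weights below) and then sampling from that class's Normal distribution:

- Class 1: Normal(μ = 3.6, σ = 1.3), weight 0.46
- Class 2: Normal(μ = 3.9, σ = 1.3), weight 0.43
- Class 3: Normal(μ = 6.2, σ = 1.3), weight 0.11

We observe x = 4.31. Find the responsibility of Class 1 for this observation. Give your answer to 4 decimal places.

By Bayes' theorem, P(k | x) = π_k f_k(x) / Σ_j π_j f_j(x).
Evaluate each component's likelihood at the observed value:
  p_1 = (1/(1.3·√(2π)))·exp(−(4.31−3.6)²/(2·1.3²)) = 0.306879·exp(-0.14914) = 0.26436
  p_2 = (1/(1.3·√(2π)))·exp(−(4.31−3.9)²/(2·1.3²)) = 0.306879·exp(-0.04973) = 0.29199
  p_3 = (1/(1.3·√(2π)))·exp(−(4.31−6.2)²/(2·1.3²)) = 0.306879·exp(-1.05683) = 0.106657
Prior × likelihood for each component:
  π_1·p_1 = 0.46 × 0.26436 = 0.121605
  π_2·p_2 = 0.43 × 0.29199 = 0.125556
  π_3·p_3 = 0.11 × 0.106657 = 0.0117323
Normaliser: 0.121605 + 0.125556 + 0.0117323 = 0.258893
Responsibility of Class 1: 0.121605 / 0.258893 ≈ 0.4697

0.4697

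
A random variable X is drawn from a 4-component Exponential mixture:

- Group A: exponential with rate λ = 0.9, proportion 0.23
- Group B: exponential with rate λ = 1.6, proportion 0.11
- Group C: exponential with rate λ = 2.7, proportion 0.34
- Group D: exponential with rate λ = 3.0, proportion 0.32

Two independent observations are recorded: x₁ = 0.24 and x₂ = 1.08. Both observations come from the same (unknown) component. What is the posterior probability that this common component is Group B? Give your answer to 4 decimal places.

0.1578

Apply Bayes' rule: the posterior for each component is proportional to its prior times its likelihood at x.
Since both observations come from the same component, the likelihood for component k is f_k(x₁)·f_k(x₂).
  f_A = [0.9·e^(−0.9·0.24) = 0.9·e^(−0.2160) = 0.725162] × [0.340493] = 0.246913
  f_B = [1.6·e^(−1.6·0.24) = 1.6·e^(−0.3840) = 1.08981] × [0.284223] = 0.309749
  f_C = [2.7·e^(−2.7·0.24) = 2.7·e^(−0.6480) = 1.41235] × [0.146205] = 0.206491
  f_D = [3.0·e^(−3.0·0.24) = 3.0·e^(−0.7200) = 1.46026] × [0.117492] = 0.171568
Unnormalised posteriors:
  w_A·f_A = 0.23 × 0.246913 = 0.0567899
  w_B·f_B = 0.11 × 0.309749 = 0.0340724
  w_C·f_C = 0.34 × 0.206491 = 0.0702071
  w_D·f_D = 0.32 × 0.171568 = 0.0549018
Marginal: 0.0567899 + 0.0340724 + 0.0702071 + 0.0549018 = 0.215971
P(Group B | x) ≈ 0.1578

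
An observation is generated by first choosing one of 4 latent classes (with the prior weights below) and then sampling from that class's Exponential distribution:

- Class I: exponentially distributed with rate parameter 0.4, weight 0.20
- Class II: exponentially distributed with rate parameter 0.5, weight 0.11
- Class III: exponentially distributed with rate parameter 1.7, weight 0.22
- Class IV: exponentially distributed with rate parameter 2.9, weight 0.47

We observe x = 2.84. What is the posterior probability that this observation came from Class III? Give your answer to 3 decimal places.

Posterior ∝ prior × likelihood, so P(k | x) ∝ P(Z=k) f_k(x); normalise over all components.
Component likelihoods at x = 2.84:
  L_I = 0.4·e^(−0.4·2.84) = 0.4·e^(−1.1360) = 0.12844
  L_II = 0.5·e^(−0.5·2.84) = 0.5·e^(−1.4200) = 0.120857
  L_III = 1.7·e^(−1.7·2.84) = 1.7·e^(−4.8280) = 0.0136043
  L_IV = 2.9·e^(−2.9·2.84) = 2.9·e^(−8.2360) = 0.000768332
Multiply by the mixture weights:
  P(Z=I)·L_I = 0.20 × 0.12844 = 0.0256881
  P(Z=II)·L_II = 0.11 × 0.120857 = 0.0132943
  P(Z=III)·L_III = 0.22 × 0.0136043 = 0.00299294
  P(Z=IV)·L_IV = 0.47 × 0.000768332 = 0.000361116
Marginal: 0.0256881 + 0.0132943 + 0.00299294 + 0.000361116 = 0.0423364
P(Class III | the observation) = 0.00299294 / 0.0423364 ≈ 0.071

0.071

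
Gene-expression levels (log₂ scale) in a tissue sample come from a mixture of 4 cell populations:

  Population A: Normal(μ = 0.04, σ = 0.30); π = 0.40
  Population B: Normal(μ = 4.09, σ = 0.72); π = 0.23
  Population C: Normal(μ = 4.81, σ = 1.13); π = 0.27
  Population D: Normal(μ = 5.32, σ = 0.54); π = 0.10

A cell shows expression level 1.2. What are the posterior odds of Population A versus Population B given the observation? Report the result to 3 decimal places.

7.455

The posterior odds equal the prior odds times the likelihood ratio: (π_i/π_j)·(f_i(x)/f_j(x)).
Component likelihoods at x = 1.2:
  L_A = (1/(0.30·√(2π)))·exp(−(1.2−0.04)²/(2·0.30²)) = 1.329808·exp(-7.47556) = 0.000753696
  L_B = (1/(0.72·√(2π)))·exp(−(1.2−4.09)²/(2·0.72²)) = 0.554087·exp(-8.05565) = 0.000175814
  L_C = (1/(1.13·√(2π)))·exp(−(1.2−4.81)²/(2·1.13²)) = 0.353046·exp(-5.10302) = 0.00214594
  L_D = (1/(0.54·√(2π)))·exp(−(1.2−5.32)²/(2·0.54²)) = 0.738782·exp(-29.10562) = 1.69085e-13
0.000301478 / 4.04371e-05 ≈ 7.455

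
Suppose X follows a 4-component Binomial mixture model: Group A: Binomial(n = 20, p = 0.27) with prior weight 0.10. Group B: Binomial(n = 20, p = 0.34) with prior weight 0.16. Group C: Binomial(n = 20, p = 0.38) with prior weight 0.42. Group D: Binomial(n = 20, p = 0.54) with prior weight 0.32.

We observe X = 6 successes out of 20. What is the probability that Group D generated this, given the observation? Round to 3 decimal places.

0.051

Apply Bayes' rule: the posterior for each component is proportional to its prior times its likelihood at x.
Binomial probabilities:
  p_A = C(20,6)·0.27^6·0.73^14 = 38760·0.00038742·0.0122045 = 0.183268
  p_B = C(20,6)·0.34^6·0.66^14 = 38760·0.0015448·0.00297588 = 0.178186
  p_C = C(20,6)·0.38^6·0.62^14 = 38760·0.00301094·0.00124018 = 0.144733
  p_D = C(20,6)·0.54^6·0.46^14 = 38760·0.0247949·1.89937e-05 = 0.0182539
Prior × likelihood for each component:
  π_A·p_A = 0.10 × 0.183268 = 0.0183268
  π_B·p_B = 0.16 × 0.178186 = 0.0285097
  π_C·p_C = 0.42 × 0.144733 = 0.0607881
  π_D·p_D = 0.32 × 0.0182539 = 0.00584125
Marginal: 0.0183268 + 0.0285097 + 0.0607881 + 0.00584125 = 0.113466
P(Group D | 6 successes out of 20) = 0.00584125 / 0.113466 ≈ 0.051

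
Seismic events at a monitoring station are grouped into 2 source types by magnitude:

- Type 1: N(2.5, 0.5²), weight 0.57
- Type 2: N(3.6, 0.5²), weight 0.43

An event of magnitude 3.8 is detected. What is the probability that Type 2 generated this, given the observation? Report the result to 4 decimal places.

0.9534

Apply Bayes' rule: the posterior for each component is proportional to its prior times its likelihood at x.
Normal densities:
  L_1 = (1/(0.5·√(2π)))·exp(−(3.8−2.5)²/(2·0.5²)) = 0.797885·exp(-3.38000) = 0.0271659
  L_2 = (1/(0.5·√(2π)))·exp(−(3.8−3.6)²/(2·0.5²)) = 0.797885·exp(-0.08000) = 0.73654
Unnormalised posteriors:
  π_1·L_1 = 0.57 × 0.0271659 = 0.0154846
  π_2·L_2 = 0.43 × 0.73654 = 0.316712
Normaliser: 0.0154846 + 0.316712 = 0.332197
So the posterior for Type 2 is 0.316712 / 0.332197 ≈ 0.9534.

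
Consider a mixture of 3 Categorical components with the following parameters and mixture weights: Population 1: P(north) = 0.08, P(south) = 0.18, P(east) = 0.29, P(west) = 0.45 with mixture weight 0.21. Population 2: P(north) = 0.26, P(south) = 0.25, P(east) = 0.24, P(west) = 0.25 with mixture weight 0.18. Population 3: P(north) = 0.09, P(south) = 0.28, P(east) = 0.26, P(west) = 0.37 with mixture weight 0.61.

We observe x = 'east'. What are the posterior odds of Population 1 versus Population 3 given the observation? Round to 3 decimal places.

Posterior odds = (π_i f_i(x)) / (π_j f_j(x)); the normalising sum cancels.
Component likelihoods at x = 'east':
  L_1 = 0.29
  L_2 = 0.24
  L_3 = 0.26
Odds = (0.21/0.61) × (0.29/0.26) = 0.344262 × 1.11538 ≈ 0.384

0.384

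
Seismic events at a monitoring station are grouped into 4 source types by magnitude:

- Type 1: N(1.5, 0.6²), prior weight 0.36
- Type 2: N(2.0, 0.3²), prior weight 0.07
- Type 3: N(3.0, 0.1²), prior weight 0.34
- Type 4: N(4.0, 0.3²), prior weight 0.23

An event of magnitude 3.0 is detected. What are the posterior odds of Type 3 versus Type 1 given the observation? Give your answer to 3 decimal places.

128.973

Posterior odds = (P(Z=i) f_i(x)) / (P(Z=j) f_j(x)); the normalising sum cancels.
Evaluate each component's likelihood at the observed value:
  p_1 = 0.0292138
  p_2 = 0.00514093
  p_3 = 3.98942
  p_4 = 0.00514093
1.3564 / 0.010517 ≈ 128.973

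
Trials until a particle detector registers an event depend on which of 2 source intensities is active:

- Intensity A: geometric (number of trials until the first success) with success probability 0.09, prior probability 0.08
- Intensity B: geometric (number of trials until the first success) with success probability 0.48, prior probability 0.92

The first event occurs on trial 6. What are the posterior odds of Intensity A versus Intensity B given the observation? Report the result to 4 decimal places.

0.2676

Since P(k|x) ∝ π_k f_k(x), the posterior odds are π_i f_i(x) / (π_j f_j(x)).
Evaluate each component's likelihood at the observed value:
  p_A = 0.0561629
  p_B = 0.0182498
Odds = (0.08/0.92) × (0.0561629/0.0182498) = 0.0869565 × 3.07745 ≈ 0.2676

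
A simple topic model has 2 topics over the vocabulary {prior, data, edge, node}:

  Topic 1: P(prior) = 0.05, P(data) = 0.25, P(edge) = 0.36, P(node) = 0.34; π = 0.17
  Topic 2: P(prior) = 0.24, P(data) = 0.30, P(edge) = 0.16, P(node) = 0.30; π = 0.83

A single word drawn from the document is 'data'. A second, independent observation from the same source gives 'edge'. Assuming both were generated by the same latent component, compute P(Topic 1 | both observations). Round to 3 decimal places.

0.277

Posterior ∝ prior × likelihood, so P(k | x) ∝ P(Z=k) f_k(x); normalise over all components.
Since both observations come from the same component, the likelihood for component k is f_k(x₁)·f_k(x₂).
  f_1 = [0.25] × [0.36] = 0.09
  f_2 = [0.3] × [0.16] = 0.048
Unnormalised posteriors:
  P(Z=1)·f_1 = 0.17 × 0.09 = 0.0153
  P(Z=2)·f_2 = 0.83 × 0.048 = 0.03984
Evidence: 0.0153 + 0.03984 = 0.05514
P(Topic 1 | x) ≈ 0.277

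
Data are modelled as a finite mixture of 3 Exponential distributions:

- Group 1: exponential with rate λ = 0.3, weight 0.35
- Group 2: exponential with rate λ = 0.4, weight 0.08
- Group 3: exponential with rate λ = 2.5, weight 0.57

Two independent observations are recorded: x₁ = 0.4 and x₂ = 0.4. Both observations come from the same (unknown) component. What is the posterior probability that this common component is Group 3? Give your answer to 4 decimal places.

Posterior ∝ prior × likelihood, so P(k | x) ∝ w_k f_k(x); normalise over all components.
Since both observations come from the same component, the likelihood for component k is f_k(x₁)·f_k(x₂).
  L_1 = [0.3·e^(−0.3·0.4) = 0.3·e^(−0.1200) = 0.266076] × [0.266076] = 0.0707965
  L_2 = [0.4·e^(−0.4·0.4) = 0.4·e^(−0.1600) = 0.340858] × [0.340858] = 0.116184
  L_3 = [2.5·e^(−2.5·0.4) = 2.5·e^(−1.0000) = 0.919699] × [0.919699] = 0.845846
Prior × likelihood for each component:
  w_1·L_1 = 0.35 × 0.0707965 = 0.0247788
  w_2·L_2 = 0.08 × 0.116184 = 0.00929471
  w_3·L_3 = 0.57 × 0.845846 = 0.482132
Marginal: 0.0247788 + 0.00929471 + 0.482132 = 0.516205
P(Group 3 | x₁,x₂) ≈ 0.9340

0.9340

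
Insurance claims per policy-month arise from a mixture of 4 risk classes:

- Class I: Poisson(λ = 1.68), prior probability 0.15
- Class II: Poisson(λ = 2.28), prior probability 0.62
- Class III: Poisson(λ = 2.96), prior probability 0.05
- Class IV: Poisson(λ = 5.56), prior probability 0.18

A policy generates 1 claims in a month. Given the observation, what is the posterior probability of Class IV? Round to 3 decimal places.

0.019

Apply Bayes' rule: the posterior for each component is proportional to its prior times its likelihood at x.
Evaluate each component's likelihood at the observed value:
  f_I = e^(−1.68)·1.68^1/1! = 0.313108
  f_II = e^(−2.28)·2.28^1/1! = 0.233208
  f_III = e^(−2.96)·2.96^1/1! = 0.153384
  f_IV = e^(−5.56)·5.56^1/1! = 0.0213992
Multiply by the mixture weights:
  π_I·f_I = 0.15 × 0.313108 = 0.0469662
  π_II·f_II = 0.62 × 0.233208 = 0.144589
  π_III·f_III = 0.05 × 0.153384 = 0.0076692
  π_IV·f_IV = 0.18 × 0.0213992 = 0.00385186
Normaliser: 0.0469662 + 0.144589 + 0.0076692 + 0.00385186 = 0.203076
P(Class IV | 1 claims) ≈ 0.019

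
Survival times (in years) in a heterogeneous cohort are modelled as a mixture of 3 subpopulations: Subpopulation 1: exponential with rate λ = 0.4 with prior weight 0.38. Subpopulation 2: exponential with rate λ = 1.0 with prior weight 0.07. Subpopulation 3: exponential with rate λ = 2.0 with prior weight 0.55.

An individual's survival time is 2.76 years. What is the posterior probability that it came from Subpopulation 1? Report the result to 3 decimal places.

0.851

Apply Bayes' rule: the posterior for each component is proportional to its prior times its likelihood at x.
Evaluate each component's likelihood at the observed value:
  f_1 = 0.4·e^(−0.4·2.76) = 0.4·e^(−1.1040) = 0.132617
  f_2 = 1.0·e^(−1.0·2.76) = 1.0·e^(−2.7600) = 0.0632918
  f_3 = 2.0·e^(−2.0·2.76) = 2.0·e^(−5.5200) = 0.0080117
Unnormalised posteriors:
  π_1·f_1 = 0.38 × 0.132617 = 0.0503944
  π_2·f_2 = 0.07 × 0.0632918 = 0.00443042
  π_3·f_3 = 0.55 × 0.0080117 = 0.00440643
Marginal: 0.0503944 + 0.00443042 + 0.00440643 = 0.0592313
P(Subpopulation 1 | the observation) = 0.0503944 / 0.0592313 ≈ 0.851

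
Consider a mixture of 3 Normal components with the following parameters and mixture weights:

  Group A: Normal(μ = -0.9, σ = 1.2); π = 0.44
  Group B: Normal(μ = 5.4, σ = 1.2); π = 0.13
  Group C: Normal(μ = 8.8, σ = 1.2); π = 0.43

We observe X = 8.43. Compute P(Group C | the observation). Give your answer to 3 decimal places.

P(component k | x) = P(Z=k)·f_k(x) / marginal(x), where marginal(x) = Σ_j P(Z=j)·f_j(x).
Component likelihoods at x = 8.43:
  f_A = 2.48338e-14
  f_B = 0.0137176
  f_C = 0.317019
Multiply by the mixture weights:
  P(Z=A)·f_A = 0.44 × 2.48338e-14 = 1.09269e-14
  P(Z=B)·f_B = 0.13 × 0.0137176 = 0.00178329
  P(Z=C)·f_C = 0.43 × 0.317019 = 0.136318
Denominator: 1.09269e-14 + 0.00178329 + 0.136318 = 0.138101
Responsibility of Group C: 0.136318 / 0.138101 ≈ 0.987

0.987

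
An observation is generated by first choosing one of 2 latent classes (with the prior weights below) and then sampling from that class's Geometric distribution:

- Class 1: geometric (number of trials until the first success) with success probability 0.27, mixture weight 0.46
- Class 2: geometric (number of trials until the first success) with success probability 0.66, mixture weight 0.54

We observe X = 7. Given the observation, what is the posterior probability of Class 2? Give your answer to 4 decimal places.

0.0285

By Bayes' theorem, P(k | x) = P(Z=k) f_k(x) / Σ_j P(Z=j) f_j(x).
Component likelihoods at x = 7:
  f_1 = 0.27·(1−0.27)^6 = 0.27·0.151334 = 0.0408602
  f_2 = 0.66·(1−0.66)^6 = 0.66·0.0015448 = 0.00101957
Prior × likelihood for each component:
  P(Z=1)·f_1 = 0.46 × 0.0408602 = 0.0187957
  P(Z=2)·f_2 = 0.54 × 0.00101957 = 0.000550568
Marginal: 0.0187957 + 0.000550568 = 0.0193463
P(Class 2 | the observation) ≈ 0.0285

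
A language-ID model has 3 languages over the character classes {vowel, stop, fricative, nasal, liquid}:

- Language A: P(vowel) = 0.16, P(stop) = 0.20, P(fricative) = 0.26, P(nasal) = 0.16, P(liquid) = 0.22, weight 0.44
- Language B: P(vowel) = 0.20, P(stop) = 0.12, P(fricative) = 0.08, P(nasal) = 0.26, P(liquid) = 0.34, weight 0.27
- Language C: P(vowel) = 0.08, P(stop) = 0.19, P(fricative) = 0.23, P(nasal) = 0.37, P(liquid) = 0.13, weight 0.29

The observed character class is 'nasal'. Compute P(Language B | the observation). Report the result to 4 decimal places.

By Bayes' theorem, P(k | x) = π_k f_k(x) / Σ_j π_j f_j(x).
Component likelihoods at x = 'nasal':
  L_A = P(nasal | comp) = 0.16
  L_B = P(nasal | comp) = 0.26
  L_C = P(nasal | comp) = 0.37
Multiply by the mixture weights:
  π_A·L_A = 0.44 × 0.16 = 0.0704
  π_B·L_B = 0.27 × 0.26 = 0.0702
  π_C·L_C = 0.29 × 0.37 = 0.1073
Sum: 0.0704 + 0.0702 + 0.1073 = 0.2479
So the posterior for Language B is 0.0702 / 0.2479 ≈ 0.2832.

0.2832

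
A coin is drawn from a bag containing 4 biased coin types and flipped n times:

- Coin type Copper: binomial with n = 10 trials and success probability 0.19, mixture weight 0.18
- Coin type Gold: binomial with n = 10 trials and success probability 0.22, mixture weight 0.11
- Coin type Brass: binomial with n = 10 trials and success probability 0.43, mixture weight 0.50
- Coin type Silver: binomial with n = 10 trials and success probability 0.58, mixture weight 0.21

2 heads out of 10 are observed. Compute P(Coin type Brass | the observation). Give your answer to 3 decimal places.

Posterior ∝ prior × likelihood, so P(k | x) ∝ π_k f_k(x); normalise over all components.
Evaluate each component's likelihood at the observed value:
  f_Copper = 0.301023
  f_Gold = 0.298411
  f_Brass = 0.0927146
  f_Silver = 0.0146576
Prior × likelihood for each component:
  π_Copper·f_Copper = 0.18 × 0.301023 = 0.0541842
  π_Gold·f_Gold = 0.11 × 0.298411 = 0.0328252
  π_Brass·f_Brass = 0.50 × 0.0927146 = 0.0463573
  π_Silver·f_Silver = 0.21 × 0.0146576 = 0.0030781
Evidence: 0.0541842 + 0.0328252 + 0.0463573 + 0.0030781 = 0.136445
P(Coin type Brass | data) = 0.0463573 / 0.136445 ≈ 0.340

0.340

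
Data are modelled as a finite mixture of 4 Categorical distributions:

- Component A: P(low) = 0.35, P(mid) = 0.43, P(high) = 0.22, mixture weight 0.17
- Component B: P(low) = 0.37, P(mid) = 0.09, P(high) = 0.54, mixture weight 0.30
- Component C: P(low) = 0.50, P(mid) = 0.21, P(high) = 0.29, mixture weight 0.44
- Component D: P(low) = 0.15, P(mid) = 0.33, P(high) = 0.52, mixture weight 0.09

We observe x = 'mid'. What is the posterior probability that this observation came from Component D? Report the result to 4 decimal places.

0.1337

P(component k | x) = π_k·f_k(x) / marginal(x), where marginal(x) = Σ_j π_j·f_j(x).
Categorical probabilities:
  L_A = P(mid | comp) = 0.43
  L_B = P(mid | comp) = 0.09
  L_C = P(mid | comp) = 0.21
  L_D = P(mid | comp) = 0.33
Weight by the priors:
  π_A·L_A = 0.17 × 0.43 = 0.0731
  π_B·L_B = 0.30 × 0.09 = 0.027
  π_C·L_C = 0.44 × 0.21 = 0.0924
  π_D·L_D = 0.09 × 0.33 = 0.0297
Denominator: 0.0731 + 0.027 + 0.0924 + 0.0297 = 0.2222
P(Component D | the observation) ≈ 0.1337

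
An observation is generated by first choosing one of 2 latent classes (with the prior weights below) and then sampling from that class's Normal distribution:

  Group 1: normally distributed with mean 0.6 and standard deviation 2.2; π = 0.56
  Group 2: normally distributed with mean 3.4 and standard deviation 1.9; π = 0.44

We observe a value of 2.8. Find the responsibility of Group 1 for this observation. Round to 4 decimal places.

The responsibility of component k is π_k f_k(x) divided by Σ_j π_j f_j(x).
Component likelihoods at x = 2.8:
  L_1 = (1/(2.2·√(2π)))·exp(−(2.8−0.6)²/(2·2.2²)) = 0.181337·exp(-0.50000) = 0.109987
  L_2 = (1/(1.9·√(2π)))·exp(−(2.8−3.4)²/(2·1.9²)) = 0.209970·exp(-0.04986) = 0.199757
Prior × likelihood for each component:
  π_1·L_1 = 0.56 × 0.109987 = 0.0615925
  π_2·L_2 = 0.44 × 0.199757 = 0.0878931
Normaliser: 0.0615925 + 0.0878931 = 0.149486
Responsibility of Group 1: 0.0615925 / 0.149486 ≈ 0.4120

0.4120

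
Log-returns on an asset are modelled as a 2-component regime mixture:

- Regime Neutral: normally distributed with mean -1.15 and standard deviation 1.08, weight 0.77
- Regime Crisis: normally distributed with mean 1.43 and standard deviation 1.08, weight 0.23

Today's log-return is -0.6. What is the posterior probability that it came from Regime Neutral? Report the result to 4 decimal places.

0.9451

Posterior ∝ prior × likelihood, so P(k | x) ∝ w_k f_k(x); normalise over all components.
Component likelihoods at x = -0.6:
  f_Neutral = (1/(1.08·√(2π)))·exp(−(-0.6−-1.15)²/(2·1.08²)) = 0.369391·exp(-0.12967) = 0.324467
  f_Crisis = (1/(1.08·√(2π)))·exp(−(-0.6−1.43)²/(2·1.08²)) = 0.369391·exp(-1.76650) = 0.0631398
Multiply by the mixture weights:
  w_Neutral·f_Neutral = 0.77 × 0.324467 = 0.249839
  w_Crisis·f_Crisis = 0.23 × 0.0631398 = 0.0145222
Normaliser: 0.249839 + 0.0145222 = 0.264362
P(Regime Neutral | data) = 0.249839 / 0.264362 ≈ 0.9451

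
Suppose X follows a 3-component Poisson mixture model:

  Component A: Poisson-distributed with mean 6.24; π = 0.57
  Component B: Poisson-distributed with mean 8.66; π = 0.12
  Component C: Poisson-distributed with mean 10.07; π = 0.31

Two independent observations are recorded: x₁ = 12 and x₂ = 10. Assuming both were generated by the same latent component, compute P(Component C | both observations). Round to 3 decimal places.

0.747

P(component k | x) = w_k·f_k(x) / marginal(x), where marginal(x) = Σ_j w_j·f_j(x).
Since both observations come from the same component, the likelihood for component k is f_k(x₁)·f_k(x₂).
  L_A = [0.0141867] × [0.0480934] = 0.000682285
  L_B = [0.0644002] × [0.113351] = 0.00729984
  L_C = [0.0960885] × [0.12508] = 0.0120187
Weight by the priors:
  w_A·L_A = 0.57 × 0.000682285 = 0.000388902
  w_B·L_B = 0.12 × 0.00729984 = 0.000875981
  w_C·L_C = 0.31 × 0.0120187 = 0.0037258
Sum: 0.000388902 + 0.000875981 + 0.0037258 = 0.00499068
So the posterior for Component C is 0.0037258 / 0.00499068 ≈ 0.747.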